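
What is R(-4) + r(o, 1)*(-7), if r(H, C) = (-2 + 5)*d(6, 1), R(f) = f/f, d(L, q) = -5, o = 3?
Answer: 106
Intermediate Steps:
R(f) = 1
r(H, C) = -15 (r(H, C) = (-2 + 5)*(-5) = 3*(-5) = -15)
R(-4) + r(o, 1)*(-7) = 1 - 15*(-7) = 1 + 105 = 106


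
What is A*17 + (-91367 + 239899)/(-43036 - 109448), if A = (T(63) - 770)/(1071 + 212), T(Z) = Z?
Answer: -505817938/48909243 ≈ -10.342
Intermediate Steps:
A = -707/1283 (A = (63 - 770)/(1071 + 212) = -707/1283 ≈ -0.55105)
A*17 + (-91367 + 239899)/(-43036 - 109448) = -707/1283*17 + (-91367 + 239899)/(-43036 - 109448) = -12019/1283 + 148532/(-152484) = -12019/1283 + 148532*(-1/152484) = -12019/1283 - 37133/38121 = -505817938/48909243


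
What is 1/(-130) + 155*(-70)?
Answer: -1410501/130 ≈ -10850.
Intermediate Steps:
1/(-130) + 155*(-70) = -1/130 - 10850 = -1410501/130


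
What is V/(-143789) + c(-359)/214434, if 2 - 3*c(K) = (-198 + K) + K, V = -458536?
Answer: 5464983781/1712958357 ≈ 3.1904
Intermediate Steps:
c(K) = 200/3 - 2*K/3 (c(K) = ⅔ - ((-198 + K) + K)/3 = ⅔ - (-198 + 2*K)/3 = ⅔ + (66 - 2*K/3) = 200/3 - 2*K/3)
V/(-143789) + c(-359)/214434 = -458536/(-143789) + (200/3 - ⅔*(-359))/214434 = -458536*(-1/143789) + (200/3 + 718/3)*(1/214434) = 458536/143789 + 306*(1/214434) = 458536/143789 + 17/11913 = 5464983781/1712958357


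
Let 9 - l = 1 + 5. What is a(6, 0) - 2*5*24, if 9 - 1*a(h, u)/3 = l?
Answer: -222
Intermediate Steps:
l = 3 (l = 9 - (1 + 5) = 9 - 1*6 = 9 - 6 = 3)
a(h, u) = 18 (a(h, u) = 27 - 3*3 = 27 - 9 = 18)
a(6, 0) - 2*5*24 = 18 - 2*5*24 = 18 - 10*24 = 18 - 240 = -222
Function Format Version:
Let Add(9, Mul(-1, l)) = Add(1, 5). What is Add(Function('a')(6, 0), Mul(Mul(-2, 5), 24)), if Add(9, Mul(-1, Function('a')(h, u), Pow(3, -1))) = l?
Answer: -222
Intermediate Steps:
l = 3 (l = Add(9, Mul(-1, Add(1, 5))) = Add(9, Mul(-1, 6)) = Add(9, -6) = 3)
Function('a')(h, u) = 18 (Function('a')(h, u) = Add(27, Mul(-3, 3)) = Add(27, -9) = 18)
Add(Function('a')(6, 0), Mul(Mul(-2, 5), 24)) = Add(18, Mul(Mul(-2, 5), 24)) = Add(18, Mul(-10, 24)) = Add(18, -240) = -222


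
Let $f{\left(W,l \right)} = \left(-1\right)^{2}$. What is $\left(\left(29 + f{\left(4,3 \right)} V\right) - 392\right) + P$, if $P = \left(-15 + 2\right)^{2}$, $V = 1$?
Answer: $-193$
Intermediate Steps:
$f{\left(W,l \right)} = 1$
$P = 169$ ($P = \left(-13\right)^{2} = 169$)
$\left(\left(29 + f{\left(4,3 \right)} V\right) - 392\right) + P = \left(\left(29 + 1 \cdot 1\right) - 392\right) + 169 = \left(\left(29 + 1\right) - 392\right) + 169 = \left(30 - 392\right) + 169 = -362 + 169 = -193$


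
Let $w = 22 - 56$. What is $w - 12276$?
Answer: $-12310$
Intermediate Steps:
$w = -34$
$w - 12276 = -34 - 12276 = -12310$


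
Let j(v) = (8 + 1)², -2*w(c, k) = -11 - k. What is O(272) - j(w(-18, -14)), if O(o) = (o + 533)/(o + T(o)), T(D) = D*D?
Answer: -859133/10608 ≈ -80.989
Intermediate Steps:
w(c, k) = 11/2 + k/2 (w(c, k) = -(-11 - k)/2 = 11/2 + k/2)
T(D) = D²
j(v) = 81 (j(v) = 9² = 81)
O(o) = (533 + o)/(o + o²) (O(o) = (o + 533)/(o + o²) = (533 + o)/(o + o²))
O(272) - j(w(-18, -14)) = (533 + 272)/(272*(1 + 272)) - 1*81 = (1/272)*805/273 - 81 = (1/272)*(1/273)*805 - 81 = 115/10608 - 81 = -859133/10608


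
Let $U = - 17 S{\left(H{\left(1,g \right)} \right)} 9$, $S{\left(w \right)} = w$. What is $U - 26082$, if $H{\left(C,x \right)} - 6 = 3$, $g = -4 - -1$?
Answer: $-27459$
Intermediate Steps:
$g = -3$ ($g = -4 + 1 = -3$)
$H{\left(C,x \right)} = 9$ ($H{\left(C,x \right)} = 6 + 3 = 9$)
$U = -1377$ ($U = \left(-17\right) 9 \cdot 9 = \left(-153\right) 9 = -1377$)
$U - 26082 = -1377 - 26082 = -27459$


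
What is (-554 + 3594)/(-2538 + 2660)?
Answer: 1520/61 ≈ 24.918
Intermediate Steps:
(-554 + 3594)/(-2538 + 2660) = 3040/122 = 3040*(1/122) = 1520/61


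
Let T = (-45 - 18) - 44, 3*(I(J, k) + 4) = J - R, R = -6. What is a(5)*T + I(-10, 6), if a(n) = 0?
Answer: -16/3 ≈ -5.3333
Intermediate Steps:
I(J, k) = -2 + J/3 (I(J, k) = -4 + (J - 1*(-6))/3 = -4 + (J + 6)/3 = -4 + (6 + J)/3 = -4 + (2 + J/3) = -2 + J/3)
T = -107 (T = -63 - 44 = -107)
a(5)*T + I(-10, 6) = 0*(-107) + (-2 + (⅓)*(-10)) = 0 + (-2 - 10/3) = 0 - 16/3 = -16/3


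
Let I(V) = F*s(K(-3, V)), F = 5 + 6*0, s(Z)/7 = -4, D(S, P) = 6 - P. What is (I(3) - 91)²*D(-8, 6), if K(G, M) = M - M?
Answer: 0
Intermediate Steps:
K(G, M) = 0
s(Z) = -28 (s(Z) = 7*(-4) = -28)
F = 5 (F = 5 + 0 = 5)
I(V) = -140 (I(V) = 5*(-28) = -140)
(I(3) - 91)²*D(-8, 6) = (-140 - 91)²*(6 - 1*6) = (-231)²*(6 - 6) = 53361*0 = 0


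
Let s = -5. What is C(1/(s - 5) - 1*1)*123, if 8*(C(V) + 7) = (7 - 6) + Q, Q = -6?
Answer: -7503/8 ≈ -937.88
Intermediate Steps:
C(V) = -61/8 (C(V) = -7 + ((7 - 6) - 6)/8 = -7 + (1 - 6)/8 = -7 + (1/8)*(-5) = -7 - 5/8 = -61/8)
C(1/(s - 5) - 1*1)*123 = -61/8*123 = -7503/8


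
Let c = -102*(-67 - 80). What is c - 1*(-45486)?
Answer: 60480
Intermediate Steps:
c = 14994 (c = -102*(-147) = 14994)
c - 1*(-45486) = 14994 - 1*(-45486) = 14994 + 45486 = 60480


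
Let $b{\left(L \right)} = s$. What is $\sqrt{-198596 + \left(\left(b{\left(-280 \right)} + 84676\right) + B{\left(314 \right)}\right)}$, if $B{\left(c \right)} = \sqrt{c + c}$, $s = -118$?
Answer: $\sqrt{-114038 + 2 \sqrt{157}} \approx 337.66 i$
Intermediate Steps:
$b{\left(L \right)} = -118$
$B{\left(c \right)} = \sqrt{2} \sqrt{c}$ ($B{\left(c \right)} = \sqrt{2 c} = \sqrt{2} \sqrt{c}$)
$\sqrt{-198596 + \left(\left(b{\left(-280 \right)} + 84676\right) + B{\left(314 \right)}\right)} = \sqrt{-198596 + \left(\left(-118 + 84676\right) + \sqrt{2} \sqrt{314}\right)} = \sqrt{-198596 + \left(84558 + 2 \sqrt{157}\right)} = \sqrt{-114038 + 2 \sqrt{157}}$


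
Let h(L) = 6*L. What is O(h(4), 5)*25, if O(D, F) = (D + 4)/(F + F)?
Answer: 70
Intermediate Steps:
O(D, F) = (4 + D)/(2*F) (O(D, F) = (4 + D)/((2*F)) = (4 + D)*(1/(2*F)) = (4 + D)/(2*F))
O(h(4), 5)*25 = ((1/2)*(4 + 6*4)/5)*25 = ((1/2)*(1/5)*(4 + 24))*25 = ((1/2)*(1/5)*28)*25 = (14/5)*25 = 70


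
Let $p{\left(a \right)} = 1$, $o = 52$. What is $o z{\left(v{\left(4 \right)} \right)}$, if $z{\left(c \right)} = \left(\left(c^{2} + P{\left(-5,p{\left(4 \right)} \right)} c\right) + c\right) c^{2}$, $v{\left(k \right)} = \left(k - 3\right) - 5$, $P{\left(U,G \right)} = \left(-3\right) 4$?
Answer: $49920$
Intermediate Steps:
$P{\left(U,G \right)} = -12$
$v{\left(k \right)} = -8 + k$ ($v{\left(k \right)} = \left(-3 + k\right) - 5 = -8 + k$)
$z{\left(c \right)} = c^{2} \left(c^{2} - 11 c\right)$ ($z{\left(c \right)} = \left(\left(c^{2} - 12 c\right) + c\right) c^{2} = \left(c^{2} - 11 c\right) c^{2} = c^{2} \left(c^{2} - 11 c\right)$)
$o z{\left(v{\left(4 \right)} \right)} = 52 \left(-8 + 4\right)^{3} \left(-11 + \left(-8 + 4\right)\right) = 52 \left(-4\right)^{3} \left(-11 - 4\right) = 52 \left(\left(-64\right) \left(-15\right)\right) = 52 \cdot 960 = 49920$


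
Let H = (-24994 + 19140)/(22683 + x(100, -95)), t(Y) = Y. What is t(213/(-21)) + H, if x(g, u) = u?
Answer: -822363/79058 ≈ -10.402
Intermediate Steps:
H = -2927/11294 (H = (-24994 + 19140)/(22683 - 95) = -5854/22588 = -5854*1/22588 = -2927/11294 ≈ -0.25916)
t(213/(-21)) + H = 213/(-21) - 2927/11294 = 213*(-1/21) - 2927/11294 = -71/7 - 2927/11294 = -822363/79058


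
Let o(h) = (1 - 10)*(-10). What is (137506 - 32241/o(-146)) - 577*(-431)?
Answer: 11575043/30 ≈ 3.8584e+5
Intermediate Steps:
o(h) = 90 (o(h) = -9*(-10) = 90)
(137506 - 32241/o(-146)) - 577*(-431) = (137506 - 32241/90) - 577*(-431) = (137506 - 32241*1/90) + 248687 = (137506 - 10747/30) + 248687 = 4114433/30 + 248687 = 11575043/30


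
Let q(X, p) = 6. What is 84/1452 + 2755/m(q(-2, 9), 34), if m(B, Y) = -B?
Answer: -333313/726 ≈ -459.11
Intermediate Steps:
84/1452 + 2755/m(q(-2, 9), 34) = 84/1452 + 2755/((-1*6)) = 84*(1/1452) + 2755/(-6) = 7/121 + 2755*(-⅙) = 7/121 - 2755/6 = -333313/726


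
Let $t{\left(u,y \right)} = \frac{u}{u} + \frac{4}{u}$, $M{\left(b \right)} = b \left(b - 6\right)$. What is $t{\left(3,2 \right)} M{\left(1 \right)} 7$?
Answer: $- \frac{245}{3} \approx -81.667$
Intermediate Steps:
$M{\left(b \right)} = b \left(-6 + b\right)$
$t{\left(u,y \right)} = 1 + \frac{4}{u}$
$t{\left(3,2 \right)} M{\left(1 \right)} 7 = \frac{4 + 3}{3} \cdot 1 \left(-6 + 1\right) 7 = \frac{1}{3} \cdot 7 \cdot 1 \left(-5\right) 7 = \frac{7}{3} \left(-5\right) 7 = \left(- \frac{35}{3}\right) 7 = - \frac{245}{3}$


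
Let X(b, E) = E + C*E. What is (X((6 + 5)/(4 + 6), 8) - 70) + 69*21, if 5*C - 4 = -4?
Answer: 1387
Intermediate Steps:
C = 0 (C = ⅘ + (⅕)*(-4) = ⅘ - ⅘ = 0)
X(b, E) = E (X(b, E) = E + 0*E = E + 0 = E)
(X((6 + 5)/(4 + 6), 8) - 70) + 69*21 = (8 - 70) + 69*21 = -62 + 1449 = 1387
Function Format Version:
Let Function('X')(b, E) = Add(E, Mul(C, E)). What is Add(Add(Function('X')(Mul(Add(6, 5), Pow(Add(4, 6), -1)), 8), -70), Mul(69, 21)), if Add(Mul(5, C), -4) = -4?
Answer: 1387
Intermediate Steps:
C = 0 (C = Add(Rational(4, 5), Mul(Rational(1, 5), -4)) = Add(Rational(4, 5), Rational(-4, 5)) = 0)
Function('X')(b, E) = E (Function('X')(b, E) = Add(E, Mul(0, E)) = Add(E, 0) = E)
Add(Add(Function('X')(Mul(Add(6, 5), Pow(Add(4, 6), -1)), 8), -70), Mul(69, 21)) = Add(Add(8, -70), Mul(69, 21)) = Add(-62, 1449) = 1387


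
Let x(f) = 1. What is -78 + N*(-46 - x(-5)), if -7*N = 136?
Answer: 5846/7 ≈ 835.14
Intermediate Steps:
N = -136/7 (N = -1/7*136 = -136/7 ≈ -19.429)
-78 + N*(-46 - x(-5)) = -78 - 136*(-46 - 1*1)/7 = -78 - 136*(-46 - 1)/7 = -78 - 136/7*(-47) = -78 + 6392/7 = 5846/7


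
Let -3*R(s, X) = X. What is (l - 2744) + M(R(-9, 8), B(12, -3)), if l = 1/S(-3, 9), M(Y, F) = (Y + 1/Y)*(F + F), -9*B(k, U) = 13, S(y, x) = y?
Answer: -295439/108 ≈ -2735.5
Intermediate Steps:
R(s, X) = -X/3
B(k, U) = -13/9 (B(k, U) = -⅑*13 = -13/9)
M(Y, F) = 2*F*(Y + 1/Y) (M(Y, F) = (Y + 1/Y)*(2*F) = 2*F*(Y + 1/Y))
l = -⅓ (l = 1/(-3) = -⅓ ≈ -0.33333)
(l - 2744) + M(R(-9, 8), B(12, -3)) = (-⅓ - 2744) + 2*(-13/9)*(1 + (-⅓*8)²)/(-⅓*8) = -8233/3 + 2*(-13/9)*(1 + (-8/3)²)/(-8/3) = -8233/3 + 2*(-13/9)*(-3/8)*(1 + 64/9) = -8233/3 + 2*(-13/9)*(-3/8)*(73/9) = -8233/3 + 949/108 = -295439/108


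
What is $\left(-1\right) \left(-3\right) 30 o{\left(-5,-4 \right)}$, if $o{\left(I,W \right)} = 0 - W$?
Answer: $360$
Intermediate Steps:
$o{\left(I,W \right)} = - W$
$\left(-1\right) \left(-3\right) 30 o{\left(-5,-4 \right)} = \left(-1\right) \left(-3\right) 30 \left(\left(-1\right) \left(-4\right)\right) = 3 \cdot 30 \cdot 4 = 90 \cdot 4 = 360$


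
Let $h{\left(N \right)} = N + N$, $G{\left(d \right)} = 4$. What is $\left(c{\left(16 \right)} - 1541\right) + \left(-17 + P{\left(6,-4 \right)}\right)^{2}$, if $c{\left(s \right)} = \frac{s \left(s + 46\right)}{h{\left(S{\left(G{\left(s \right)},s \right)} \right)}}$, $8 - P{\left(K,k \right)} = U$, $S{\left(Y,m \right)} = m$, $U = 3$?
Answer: $-1366$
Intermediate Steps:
$P{\left(K,k \right)} = 5$ ($P{\left(K,k \right)} = 8 - 3 = 5$)
$h{\left(N \right)} = 2 N$
$c{\left(s \right)} = 23 + \frac{s}{2}$ ($c{\left(s \right)} = \frac{s \left(s + 46\right)}{2 s} = s \left(46 + s\right) \frac{1}{2 s} = 23 + \frac{s}{2}$)
$\left(c{\left(16 \right)} - 1541\right) + \left(-17 + P{\left(6,-4 \right)}\right)^{2} = \left(\left(23 + \frac{1}{2} \cdot 16\right) - 1541\right) + \left(-17 + 5\right)^{2} = \left(\left(23 + 8\right) - 1541\right) + \left(-12\right)^{2} = \left(31 - 1541\right) + 144 = -1510 + 144 = -1366$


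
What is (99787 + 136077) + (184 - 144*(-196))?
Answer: 264272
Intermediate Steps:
(99787 + 136077) + (184 - 144*(-196)) = 235864 + (184 + 28224) = 235864 + 28408 = 264272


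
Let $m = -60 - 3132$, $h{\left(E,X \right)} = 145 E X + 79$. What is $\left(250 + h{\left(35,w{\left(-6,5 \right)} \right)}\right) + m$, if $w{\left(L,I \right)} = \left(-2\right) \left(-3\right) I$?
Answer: $149387$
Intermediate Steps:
$w{\left(L,I \right)} = 6 I$
$h{\left(E,X \right)} = 79 + 145 E X$ ($h{\left(E,X \right)} = 145 E X + 79 = 79 + 145 E X$)
$m = -3192$ ($m = -60 - 3132 = -3192$)
$\left(250 + h{\left(35,w{\left(-6,5 \right)} \right)}\right) + m = \left(250 + \left(79 + 145 \cdot 35 \cdot 6 \cdot 5\right)\right) - 3192 = \left(250 + \left(79 + 145 \cdot 35 \cdot 30\right)\right) - 3192 = \left(250 + \left(79 + 152250\right)\right) - 3192 = \left(250 + 152329\right) - 3192 = 152579 - 3192 = 149387$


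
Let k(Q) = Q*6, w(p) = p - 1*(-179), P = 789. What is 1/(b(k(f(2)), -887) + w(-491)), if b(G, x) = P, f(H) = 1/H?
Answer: 1/477 ≈ 0.0020964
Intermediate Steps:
w(p) = 179 + p (w(p) = p + 179 = 179 + p)
k(Q) = 6*Q
b(G, x) = 789
1/(b(k(f(2)), -887) + w(-491)) = 1/(789 + (179 - 491)) = 1/(789 - 312) = 1/477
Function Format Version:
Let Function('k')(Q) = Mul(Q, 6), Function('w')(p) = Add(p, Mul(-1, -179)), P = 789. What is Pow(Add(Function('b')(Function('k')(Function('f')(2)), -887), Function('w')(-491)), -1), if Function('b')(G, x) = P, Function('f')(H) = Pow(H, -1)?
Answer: Rational(1, 477) ≈ 0.0020964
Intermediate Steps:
Function('w')(p) = Add(179, p) (Function('w')(p) = Add(p, 179) = Add(179, p))
Function('k')(Q) = Mul(6, Q)
Function('b')(G, x) = 789
Pow(Add(Function('b')(Function('k')(Function('f')(2)), -887), Function('w')(-491)), -1) = Pow(Add(789, Add(179, -491)), -1) = Pow(Add(789, -312), -1) = Pow(477, -1) = Rational(1, 477)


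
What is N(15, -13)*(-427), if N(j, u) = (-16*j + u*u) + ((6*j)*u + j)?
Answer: 523502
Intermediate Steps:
N(j, u) = u**2 - 15*j + 6*j*u (N(j, u) = (-16*j + u**2) + (6*j*u + j) = (u**2 - 16*j) + (j + 6*j*u) = u**2 - 15*j + 6*j*u)
N(15, -13)*(-427) = ((-13)**2 - 15*15 + 6*15*(-13))*(-427) = (169 - 225 - 1170)*(-427) = -1226*(-427) = 523502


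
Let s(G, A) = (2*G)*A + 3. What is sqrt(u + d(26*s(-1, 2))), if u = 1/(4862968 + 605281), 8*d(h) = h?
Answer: I*sqrt(388722690765017)/10936498 ≈ 1.8028*I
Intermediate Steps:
s(G, A) = 3 + 2*A*G (s(G, A) = 2*A*G + 3 = 3 + 2*A*G)
d(h) = h/8
u = 1/5468249 ≈ 1.8287e-7
sqrt(u + d(26*s(-1, 2))) = sqrt(1/5468249 + (26*(3 + 2*2*(-1)))/8) = sqrt(1/5468249 + (26*(3 - 4))/8) = sqrt(1/5468249 + (26*(-1))/8) = sqrt(1/5468249 + (1/8)*(-26)) = sqrt(1/5468249 - 13/4) = sqrt(-71087233/21872996) = I*sqrt(388722690765017)/10936498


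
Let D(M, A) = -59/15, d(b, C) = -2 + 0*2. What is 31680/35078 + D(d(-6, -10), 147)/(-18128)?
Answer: 4308247601/4769204880 ≈ 0.90335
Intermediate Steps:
d(b, C) = -2 (d(b, C) = -2 + 0 = -2)
D(M, A) = -59/15 (D(M, A) = -59*1/15 = -59/15)
31680/35078 + D(d(-6, -10), 147)/(-18128) = 31680/35078 - 59/15/(-18128) = 31680*(1/35078) - 59/15*(-1/18128) = 15840/17539 + 59/271920 = 4308247601/4769204880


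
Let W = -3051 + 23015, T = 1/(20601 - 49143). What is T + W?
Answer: 569812487/28542 ≈ 19964.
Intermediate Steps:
T = -1/28542 (T = 1/(-28542) = -1/28542 ≈ -3.5036e-5)
W = 19964
T + W = -1/28542 + 19964 = 569812487/28542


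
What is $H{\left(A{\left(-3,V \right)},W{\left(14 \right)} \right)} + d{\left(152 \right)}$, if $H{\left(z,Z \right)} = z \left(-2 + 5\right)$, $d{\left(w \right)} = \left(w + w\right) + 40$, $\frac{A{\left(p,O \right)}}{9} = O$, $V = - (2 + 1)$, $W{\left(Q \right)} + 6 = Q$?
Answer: $263$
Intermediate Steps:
$W{\left(Q \right)} = -6 + Q$
$V = -3$ ($V = \left(-1\right) 3 = -3$)
$A{\left(p,O \right)} = 9 O$
$d{\left(w \right)} = 40 + 2 w$ ($d{\left(w \right)} = 2 w + 40 = 40 + 2 w$)
$H{\left(z,Z \right)} = 3 z$ ($H{\left(z,Z \right)} = z 3 = 3 z$)
$H{\left(A{\left(-3,V \right)},W{\left(14 \right)} \right)} + d{\left(152 \right)} = 3 \cdot 9 \left(-3\right) + \left(40 + 2 \cdot 152\right) = 3 \left(-27\right) + \left(40 + 304\right) = -81 + 344 = 263$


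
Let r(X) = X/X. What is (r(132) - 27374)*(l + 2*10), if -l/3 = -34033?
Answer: -2795303387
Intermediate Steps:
l = 102099 (l = -3*(-34033) = 102099)
r(X) = 1
(r(132) - 27374)*(l + 2*10) = (1 - 27374)*(102099 + 2*10) = -27373*(102099 + 20) = -27373*102119 = -2795303387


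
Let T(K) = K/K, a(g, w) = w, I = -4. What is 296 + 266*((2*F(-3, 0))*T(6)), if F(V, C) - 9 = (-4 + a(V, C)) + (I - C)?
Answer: 828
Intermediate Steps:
T(K) = 1
F(V, C) = 1 (F(V, C) = 9 + ((-4 + C) + (-4 - C)) = 9 - 8 = 1)
296 + 266*((2*F(-3, 0))*T(6)) = 296 + 266*((2*1)*1) = 296 + 266*(2*1) = 296 + 266*2 = 296 + 532 = 828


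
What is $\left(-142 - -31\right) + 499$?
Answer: $388$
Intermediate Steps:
$\left(-142 - -31\right) + 499 = \left(-142 + 31\right) + 499 = -111 + 499 = 388$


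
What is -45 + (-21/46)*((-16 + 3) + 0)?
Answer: -1797/46 ≈ -39.065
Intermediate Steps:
-45 + (-21/46)*((-16 + 3) + 0) = -45 + (-21*1/46)*(-13 + 0) = -45 - 21/46*(-13) = -45 + 273/46 = -1797/46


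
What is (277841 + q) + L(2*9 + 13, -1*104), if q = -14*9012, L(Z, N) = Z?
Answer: 151704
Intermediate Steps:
q = -126168
(277841 + q) + L(2*9 + 13, -1*104) = (277841 - 126168) + (2*9 + 13) = 151673 + (18 + 13) = 151673 + 31 = 151704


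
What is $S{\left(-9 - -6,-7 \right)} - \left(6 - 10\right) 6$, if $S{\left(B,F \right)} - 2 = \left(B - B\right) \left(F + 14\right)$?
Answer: $26$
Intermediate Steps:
$S{\left(B,F \right)} = 2$ ($S{\left(B,F \right)} = 2 + \left(B - B\right) \left(F + 14\right) = 2 + 0 \left(14 + F\right) = 2 + 0 = 2$)
$S{\left(-9 - -6,-7 \right)} - \left(6 - 10\right) 6 = 2 - \left(6 - 10\right) 6 = 2 - \left(-4\right) 6 = 2 - -24 = 2 + 24 = 26$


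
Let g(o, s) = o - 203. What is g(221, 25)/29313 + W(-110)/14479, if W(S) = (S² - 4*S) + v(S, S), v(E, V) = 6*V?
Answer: 38722118/47158103 ≈ 0.82111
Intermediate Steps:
g(o, s) = -203 + o
W(S) = S² + 2*S (W(S) = (S² - 4*S) + 6*S = S² + 2*S)
g(221, 25)/29313 + W(-110)/14479 = (-203 + 221)/29313 - 110*(2 - 110)/14479 = 18*(1/29313) - 110*(-108)*(1/14479) = 2/3257 + 11880*(1/14479) = 2/3257 + 11880/14479 = 38722118/47158103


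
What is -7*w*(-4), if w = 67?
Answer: 1876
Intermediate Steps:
-7*w*(-4) = -7*67*(-4) = -469*(-4) = 1876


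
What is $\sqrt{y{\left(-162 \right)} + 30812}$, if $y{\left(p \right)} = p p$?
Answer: $4 \sqrt{3566} \approx 238.86$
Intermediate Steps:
$y{\left(p \right)} = p^{2}$
$\sqrt{y{\left(-162 \right)} + 30812} = \sqrt{\left(-162\right)^{2} + 30812} = \sqrt{26244 + 30812} = \sqrt{57056} = 4 \sqrt{3566}$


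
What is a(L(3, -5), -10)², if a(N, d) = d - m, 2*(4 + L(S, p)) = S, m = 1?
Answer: 121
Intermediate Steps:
L(S, p) = -4 + S/2
a(N, d) = -1 + d (a(N, d) = d - 1*1 = d - 1 = -1 + d)
a(L(3, -5), -10)² = (-1 - 10)² = (-11)² = 121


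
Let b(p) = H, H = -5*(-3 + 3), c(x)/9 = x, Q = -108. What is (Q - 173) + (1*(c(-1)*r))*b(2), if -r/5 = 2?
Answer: -281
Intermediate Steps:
r = -10 (r = -5*2 = -10)
c(x) = 9*x
H = 0 (H = -5*0 = 0)
b(p) = 0
(Q - 173) + (1*(c(-1)*r))*b(2) = (-108 - 173) + (1*((9*(-1))*(-10)))*0 = -281 + (1*(-9*(-10)))*0 = -281 + (1*90)*0 = -281 + 90*0 = -281 + 0 = -281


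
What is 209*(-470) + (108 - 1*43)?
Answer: -98165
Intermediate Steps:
209*(-470) + (108 - 1*43) = -98230 + (108 - 43) = -98230 + 65 = -98165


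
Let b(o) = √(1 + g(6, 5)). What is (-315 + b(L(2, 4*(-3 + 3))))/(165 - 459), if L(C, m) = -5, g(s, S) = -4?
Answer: 15/14 - I*√3/294 ≈ 1.0714 - 0.0058913*I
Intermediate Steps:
b(o) = I*√3 (b(o) = √(1 - 4) = √(-3) = I*√3)
(-315 + b(L(2, 4*(-3 + 3))))/(165 - 459) = (-315 + I*√3)/(165 - 459) = (-315 + I*√3)/(-294) = (-315 + I*√3)*(-1/294) = 15/14 - I*√3/294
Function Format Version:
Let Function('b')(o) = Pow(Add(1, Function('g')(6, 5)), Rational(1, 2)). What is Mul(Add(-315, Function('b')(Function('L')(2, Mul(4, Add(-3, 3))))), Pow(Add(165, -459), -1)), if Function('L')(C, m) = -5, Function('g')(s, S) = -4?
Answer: Add(Rational(15, 14), Mul(Rational(-1, 294), I, Pow(3, Rational(1, 2)))) ≈ Add(1.0714, Mul(-0.0058913, I))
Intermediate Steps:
Function('b')(o) = Mul(I, Pow(3, Rational(1, 2))) (Function('b')(o) = Pow(Add(1, -4), Rational(1, 2)) = Pow(-3, Rational(1, 2)) = Mul(I, Pow(3, Rational(1, 2))))
Mul(Add(-315, Function('b')(Function('L')(2, Mul(4, Add(-3, 3))))), Pow(Add(165, -459), -1)) = Mul(Add(-315, Mul(I, Pow(3, Rational(1, 2)))), Pow(Add(165, -459), -1)) = Mul(Add(-315, Mul(I, Pow(3, Rational(1, 2)))), Pow(-294, -1)) = Mul(Add(-315, Mul(I, Pow(3, Rational(1, 2)))), Rational(-1, 294)) = Add(Rational(15, 14), Mul(Rational(-1, 294), I, Pow(3, Rational(1, 2))))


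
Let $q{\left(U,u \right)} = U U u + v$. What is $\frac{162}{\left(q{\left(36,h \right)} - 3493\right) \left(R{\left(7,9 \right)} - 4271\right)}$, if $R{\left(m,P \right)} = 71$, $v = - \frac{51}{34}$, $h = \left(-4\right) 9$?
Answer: $\frac{27}{35105350} \approx 7.6911 \cdot 10^{-7}$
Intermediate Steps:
$h = -36$
$v = - \frac{3}{2}$ ($v = \left(-51\right) \frac{1}{34} = - \frac{3}{2} \approx -1.5$)
$q{\left(U,u \right)} = - \frac{3}{2} + u U^{2}$ ($q{\left(U,u \right)} = U U u - \frac{3}{2} = U^{2} u - \frac{3}{2} = u U^{2} - \frac{3}{2} = - \frac{3}{2} + u U^{2}$)
$\frac{162}{\left(q{\left(36,h \right)} - 3493\right) \left(R{\left(7,9 \right)} - 4271\right)} = \frac{162}{\left(\left(- \frac{3}{2} - 36 \cdot 36^{2}\right) - 3493\right) \left(71 - 4271\right)} = \frac{162}{\left(\left(- \frac{3}{2} - 46656\right) - 3493\right) \left(-4200\right)} = \frac{162}{\left(- \frac{93315}{2} - 3493\right) \left(-4200\right)} = \frac{162}{\left(- \frac{100301}{2}\right) \left(-4200\right)} = \frac{162}{210632100} = 162 \cdot \frac{1}{210632100} = \frac{27}{35105350}$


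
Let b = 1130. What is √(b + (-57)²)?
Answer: √4379 ≈ 66.174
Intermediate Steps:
√(b + (-57)²) = √(1130 + (-57)²) = √(1130 + 3249) = √4379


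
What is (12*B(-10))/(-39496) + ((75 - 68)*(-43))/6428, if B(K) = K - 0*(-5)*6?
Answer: -1389617/31735036 ≈ -0.043788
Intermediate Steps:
B(K) = K (B(K) = K - 0*6 = K - 1*0 = K + 0 = K)
(12*B(-10))/(-39496) + ((75 - 68)*(-43))/6428 = (12*(-10))/(-39496) + ((75 - 68)*(-43))/6428 = -120*(-1/39496) + (7*(-43))*(1/6428) = 15/4937 - 301*1/6428 = 15/4937 - 301/6428 = -1389617/31735036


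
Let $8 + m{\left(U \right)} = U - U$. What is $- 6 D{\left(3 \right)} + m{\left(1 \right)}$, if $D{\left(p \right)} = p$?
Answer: $-26$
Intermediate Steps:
$m{\left(U \right)} = -8$ ($m{\left(U \right)} = -8 + \left(U - U\right) = -8 + 0 = -8$)
$- 6 D{\left(3 \right)} + m{\left(1 \right)} = \left(-6\right) 3 - 8 = -18 - 8 = -26$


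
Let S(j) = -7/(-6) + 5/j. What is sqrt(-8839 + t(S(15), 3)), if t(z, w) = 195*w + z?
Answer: I*sqrt(33010)/2 ≈ 90.843*I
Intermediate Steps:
S(j) = 7/6 + 5/j (S(j) = -7*(-1/6) + 5/j = 7/6 + 5/j)
t(z, w) = z + 195*w
sqrt(-8839 + t(S(15), 3)) = sqrt(-8839 + ((7/6 + 5/15) + 195*3)) = sqrt(-8839 + ((7/6 + 5*(1/15)) + 585)) = sqrt(-8839 + ((7/6 + 1/3) + 585)) = sqrt(-8839 + (3/2 + 585)) = sqrt(-8839 + 1173/2) = sqrt(-16505/2) = I*sqrt(33010)/2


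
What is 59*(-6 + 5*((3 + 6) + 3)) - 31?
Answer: 3155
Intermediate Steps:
59*(-6 + 5*((3 + 6) + 3)) - 31 = 59*(-6 + 5*(9 + 3)) - 31 = 59*(-6 + 5*12) - 31 = 59*(-6 + 60) - 31 = 59*54 - 31 = 3186 - 31 = 3155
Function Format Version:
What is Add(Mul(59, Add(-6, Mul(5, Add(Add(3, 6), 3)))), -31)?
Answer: 3155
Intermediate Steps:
Add(Mul(59, Add(-6, Mul(5, Add(Add(3, 6), 3)))), -31) = Add(Mul(59, Add(-6, Mul(5, Add(9, 3)))), -31) = Add(Mul(59, Add(-6, Mul(5, 12))), -31) = Add(Mul(59, Add(-6, 60)), -31) = Add(Mul(59, 54), -31) = Add(3186, -31) = 3155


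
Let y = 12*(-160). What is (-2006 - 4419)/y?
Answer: 1285/384 ≈ 3.3464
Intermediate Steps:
y = -1920
(-2006 - 4419)/y = (-2006 - 4419)/(-1920) = -6425*(-1/1920) = 1285/384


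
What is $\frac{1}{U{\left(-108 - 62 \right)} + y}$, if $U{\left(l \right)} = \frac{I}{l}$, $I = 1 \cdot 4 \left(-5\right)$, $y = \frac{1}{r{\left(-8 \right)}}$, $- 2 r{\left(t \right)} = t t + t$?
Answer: $\frac{476}{39} \approx 12.205$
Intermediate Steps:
$r{\left(t \right)} = - \frac{t}{2} - \frac{t^{2}}{2}$ ($r{\left(t \right)} = - \frac{t t + t}{2} = - \frac{t^{2} + t}{2} = - \frac{t + t^{2}}{2} = - \frac{t}{2} - \frac{t^{2}}{2}$)
$y = - \frac{1}{28}$ ($y = \frac{1}{\left(- \frac{1}{2}\right) \left(-8\right) \left(1 - 8\right)} = \frac{1}{\left(- \frac{1}{2}\right) \left(-8\right) \left(-7\right)} = \frac{1}{-28} = - \frac{1}{28} \approx -0.035714$)
$I = -20$ ($I = 4 \left(-5\right) = -20$)
$U{\left(l \right)} = - \frac{20}{l}$
$\frac{1}{U{\left(-108 - 62 \right)} + y} = \frac{1}{- \frac{20}{-108 - 62} - \frac{1}{28}} = \frac{1}{- \frac{20}{-170} - \frac{1}{28}} = \frac{1}{\left(-20\right) \left(- \frac{1}{170}\right) - \frac{1}{28}} = \frac{1}{\frac{2}{17} - \frac{1}{28}} = \frac{1}{\frac{39}{476}} = \frac{476}{39}$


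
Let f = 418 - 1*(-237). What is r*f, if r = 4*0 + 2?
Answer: 1310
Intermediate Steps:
f = 655 (f = 418 + 237 = 655)
r = 2 (r = 0 + 2 = 2)
r*f = 2*655 = 1310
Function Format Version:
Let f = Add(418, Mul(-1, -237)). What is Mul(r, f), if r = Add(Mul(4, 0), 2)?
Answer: 1310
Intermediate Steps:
f = 655 (f = Add(418, 237) = 655)
r = 2 (r = Add(0, 2) = 2)
Mul(r, f) = Mul(2, 655) = 1310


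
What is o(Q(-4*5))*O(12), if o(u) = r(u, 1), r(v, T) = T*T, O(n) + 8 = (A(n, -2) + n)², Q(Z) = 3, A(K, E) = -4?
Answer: 56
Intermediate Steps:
O(n) = -8 + (-4 + n)²
r(v, T) = T²
o(u) = 1 (o(u) = 1² = 1)
o(Q(-4*5))*O(12) = 1*(-8 + (-4 + 12)²) = 1*(-8 + 8²) = 1*(-8 + 64) = 1*56 = 56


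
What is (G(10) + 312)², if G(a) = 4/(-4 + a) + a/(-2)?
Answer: 851929/9 ≈ 94659.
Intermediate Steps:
G(a) = 4/(-4 + a) - a/2 (G(a) = 4/(-4 + a) + a*(-½) = 4/(-4 + a) - a/2)
(G(10) + 312)² = ((8 - 1*10² + 4*10)/(2*(-4 + 10)) + 312)² = ((½)*(8 - 1*100 + 40)/6 + 312)² = ((½)*(⅙)*(8 - 100 + 40) + 312)² = ((½)*(⅙)*(-52) + 312)² = (-13/3 + 312)² = (923/3)² = 851929/9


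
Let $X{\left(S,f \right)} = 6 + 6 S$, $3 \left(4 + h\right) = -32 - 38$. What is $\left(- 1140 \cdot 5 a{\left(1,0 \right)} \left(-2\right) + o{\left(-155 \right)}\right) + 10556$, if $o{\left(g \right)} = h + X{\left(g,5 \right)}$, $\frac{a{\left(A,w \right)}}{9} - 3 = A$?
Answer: $\frac{1260014}{3} \approx 4.2 \cdot 10^{5}$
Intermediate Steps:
$a{\left(A,w \right)} = 27 + 9 A$
$h = - \frac{82}{3}$ ($h = -4 + \frac{-32 - 38}{3} = -4 + \frac{1}{3} \left(-70\right) = -4 - \frac{70}{3} = - \frac{82}{3} \approx -27.333$)
$o{\left(g \right)} = - \frac{64}{3} + 6 g$ ($o{\left(g \right)} = - \frac{82}{3} + \left(6 + 6 g\right) = - \frac{64}{3} + 6 g$)
$\left(- 1140 \cdot 5 a{\left(1,0 \right)} \left(-2\right) + o{\left(-155 \right)}\right) + 10556 = \left(- 1140 \cdot 5 \left(27 + 9 \cdot 1\right) \left(-2\right) + \left(- \frac{64}{3} + 6 \left(-155\right)\right)\right) + 10556 = \left(- 1140 \cdot 5 \left(27 + 9\right) \left(-2\right) - \frac{2854}{3}\right) + 10556 = \left(- 1140 \cdot 5 \cdot 36 \left(-2\right) - \frac{2854}{3}\right) + 10556 = \left(- 1140 \cdot 180 \left(-2\right) - \frac{2854}{3}\right) + 10556 = \left(\left(-1140\right) \left(-360\right) - \frac{2854}{3}\right) + 10556 = \left(410400 - \frac{2854}{3}\right) + 10556 = \frac{1228346}{3} + 10556 = \frac{1260014}{3}$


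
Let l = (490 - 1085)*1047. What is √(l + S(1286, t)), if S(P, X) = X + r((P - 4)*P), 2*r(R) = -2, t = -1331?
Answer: I*√624297 ≈ 790.13*I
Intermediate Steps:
r(R) = -1 (r(R) = (½)*(-2) = -1)
l = -622965 (l = -595*1047 = -622965)
S(P, X) = -1 + X (S(P, X) = X - 1 = -1 + X)
√(l + S(1286, t)) = √(-622965 + (-1 - 1331)) = √(-622965 - 1332) = √(-624297) = I*√624297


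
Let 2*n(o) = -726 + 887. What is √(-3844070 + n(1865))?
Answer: 13*I*√90982/2 ≈ 1960.6*I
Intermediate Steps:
n(o) = 161/2 (n(o) = (-726 + 887)/2 = (½)*161 = 161/2)
√(-3844070 + n(1865)) = √(-3844070 + 161/2) = √(-7687979/2) = 13*I*√90982/2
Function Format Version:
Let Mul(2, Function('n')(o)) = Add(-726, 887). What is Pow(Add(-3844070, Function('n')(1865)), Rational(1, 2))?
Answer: Mul(Rational(13, 2), I, Pow(90982, Rational(1, 2))) ≈ Mul(1960.6, I)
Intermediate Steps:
Function('n')(o) = Rational(161, 2) (Function('n')(o) = Mul(Rational(1, 2), Add(-726, 887)) = Mul(Rational(1, 2), 161) = Rational(161, 2))
Pow(Add(-3844070, Function('n')(1865)), Rational(1, 2)) = Pow(Add(-3844070, Rational(161, 2)), Rational(1, 2)) = Pow(Rational(-7687979, 2), Rational(1, 2)) = Mul(Rational(13, 2), I, Pow(90982, Rational(1, 2)))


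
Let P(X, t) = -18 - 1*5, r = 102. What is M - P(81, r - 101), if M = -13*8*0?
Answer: 23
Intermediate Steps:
M = 0 (M = -104*0 = 0)
P(X, t) = -23 (P(X, t) = -18 - 5 = -23)
M - P(81, r - 101) = 0 - 1*(-23) = 0 + 23 = 23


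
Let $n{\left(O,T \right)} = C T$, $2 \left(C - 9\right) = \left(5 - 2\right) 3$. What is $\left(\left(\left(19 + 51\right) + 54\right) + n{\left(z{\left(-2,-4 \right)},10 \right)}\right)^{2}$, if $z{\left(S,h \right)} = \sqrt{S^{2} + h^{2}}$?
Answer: $67081$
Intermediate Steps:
$C = \frac{27}{2}$ ($C = 9 + \frac{\left(5 - 2\right) 3}{2} = 9 + \frac{3 \cdot 3}{2} = 9 + \frac{1}{2} \cdot 9 = 9 + \frac{9}{2} = \frac{27}{2} \approx 13.5$)
$n{\left(O,T \right)} = \frac{27 T}{2}$
$\left(\left(\left(19 + 51\right) + 54\right) + n{\left(z{\left(-2,-4 \right)},10 \right)}\right)^{2} = \left(\left(\left(19 + 51\right) + 54\right) + \frac{27}{2} \cdot 10\right)^{2} = \left(\left(70 + 54\right) + 135\right)^{2} = \left(124 + 135\right)^{2} = 259^{2} = 67081$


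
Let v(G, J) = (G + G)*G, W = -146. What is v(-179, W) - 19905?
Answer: 44177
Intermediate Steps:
v(G, J) = 2*G² (v(G, J) = (2*G)*G = 2*G²)
v(-179, W) - 19905 = 2*(-179)² - 19905 = 2*32041 - 19905 = 64082 - 19905 = 44177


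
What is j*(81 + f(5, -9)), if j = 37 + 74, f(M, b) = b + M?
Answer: 8547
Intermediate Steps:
f(M, b) = M + b
j = 111
j*(81 + f(5, -9)) = 111*(81 + (5 - 9)) = 111*(81 - 4) = 111*77 = 8547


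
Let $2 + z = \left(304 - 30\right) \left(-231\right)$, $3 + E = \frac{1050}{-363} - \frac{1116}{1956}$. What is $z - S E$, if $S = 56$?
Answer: $- \frac{1241248576}{19723} \approx -62934.0$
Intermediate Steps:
$E = - \frac{127472}{19723}$ ($E = -3 + \left(\frac{1050}{-363} - \frac{1116}{1956}\right) = -3 + \left(1050 \left(- \frac{1}{363}\right) - \frac{93}{163}\right) = -3 - \frac{68303}{19723} = - \frac{127472}{19723} \approx -6.4631$)
$z = -63296$ ($z = -2 + \left(304 - 30\right) \left(-231\right) = -2 + 274 \left(-231\right) = -2 - 63294 = -63296$)
$z - S E = -63296 - 56 \left(- \frac{127472}{19723}\right) = -63296 - - \frac{7138432}{19723} = -63296 + \frac{7138432}{19723} = - \frac{1241248576}{19723}$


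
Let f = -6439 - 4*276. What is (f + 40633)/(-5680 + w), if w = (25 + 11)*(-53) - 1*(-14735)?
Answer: 33090/7147 ≈ 4.6299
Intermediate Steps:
f = -7543 (f = -6439 - 1*1104 = -6439 - 1104 = -7543)
w = 12827 (w = 36*(-53) + 14735 = -1908 + 14735 = 12827)
(f + 40633)/(-5680 + w) = (-7543 + 40633)/(-5680 + 12827) = 33090/7147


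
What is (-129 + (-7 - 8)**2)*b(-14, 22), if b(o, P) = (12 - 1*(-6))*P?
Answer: 38016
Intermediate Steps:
b(o, P) = 18*P (b(o, P) = (12 + 6)*P = 18*P)
(-129 + (-7 - 8)**2)*b(-14, 22) = (-129 + (-7 - 8)**2)*(18*22) = (-129 + (-15)**2)*396 = (-129 + 225)*396 = 96*396 = 38016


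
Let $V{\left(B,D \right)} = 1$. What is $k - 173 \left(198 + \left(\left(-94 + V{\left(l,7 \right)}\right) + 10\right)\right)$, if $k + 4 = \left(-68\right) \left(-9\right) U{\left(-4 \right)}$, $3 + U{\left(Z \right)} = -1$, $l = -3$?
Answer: $-22347$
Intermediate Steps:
$U{\left(Z \right)} = -4$ ($U{\left(Z \right)} = -3 - 1 = -4$)
$k = -2452$ ($k = -4 + \left(-68\right) \left(-9\right) \left(-4\right) = -4 + 612 \left(-4\right) = -4 - 2448 = -2452$)
$k - 173 \left(198 + \left(\left(-94 + V{\left(l,7 \right)}\right) + 10\right)\right) = -2452 - 173 \left(198 + \left(\left(-94 + 1\right) + 10\right)\right) = -2452 - 173 \left(198 + \left(-93 + 10\right)\right) = -2452 - 173 \left(198 - 83\right) = -2452 - 173 \cdot 115 = -2452 - 19895 = -22347$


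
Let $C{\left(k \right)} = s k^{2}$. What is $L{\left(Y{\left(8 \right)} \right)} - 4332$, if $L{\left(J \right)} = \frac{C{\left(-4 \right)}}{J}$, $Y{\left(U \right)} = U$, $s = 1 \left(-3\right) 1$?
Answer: $-4338$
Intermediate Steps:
$s = -3$ ($s = \left(-3\right) 1 = -3$)
$C{\left(k \right)} = - 3 k^{2}$
$L{\left(J \right)} = - \frac{48}{J}$ ($L{\left(J \right)} = \frac{\left(-3\right) \left(-4\right)^{2}}{J} = \frac{\left(-3\right) 16}{J} = - \frac{48}{J}$)
$L{\left(Y{\left(8 \right)} \right)} - 4332 = - \frac{48}{8} - 4332 = \left(-48\right) \frac{1}{8} - 4332 = -6 - 4332 = -4338$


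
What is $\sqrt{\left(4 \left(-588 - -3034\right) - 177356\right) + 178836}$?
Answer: $32 \sqrt{11} \approx 106.13$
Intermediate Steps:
$\sqrt{\left(4 \left(-588 - -3034\right) - 177356\right) + 178836} = \sqrt{\left(4 \left(-588 + 3034\right) - 177356\right) + 178836} = \sqrt{\left(4 \cdot 2446 - 177356\right) + 178836} = \sqrt{\left(9784 - 177356\right) + 178836} = \sqrt{-167572 + 178836} = \sqrt{11264} = 32 \sqrt{11}$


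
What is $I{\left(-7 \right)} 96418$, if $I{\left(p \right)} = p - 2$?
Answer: $-867762$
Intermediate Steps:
$I{\left(p \right)} = -2 + p$
$I{\left(-7 \right)} 96418 = \left(-2 - 7\right) 96418 = \left(-9\right) 96418 = -867762$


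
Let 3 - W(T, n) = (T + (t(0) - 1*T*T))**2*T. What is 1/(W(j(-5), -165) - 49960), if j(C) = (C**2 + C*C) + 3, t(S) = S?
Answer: -1/402613365 ≈ -2.4838e-9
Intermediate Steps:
j(C) = 3 + 2*C**2 (j(C) = (C**2 + C**2) + 3 = 2*C**2 + 3 = 3 + 2*C**2)
W(T, n) = 3 - T*(T - T**2)**2 (W(T, n) = 3 - (T + (0 - 1*T*T))**2*T = 3 - (T + (0 - T*T))**2*T = 3 - (T + (0 - T**2))**2*T = 3 - (T - T**2)**2*T = 3 - T*(T - T**2)**2)
1/(W(j(-5), -165) - 49960) = 1/((3 - (3 + 2*(-5)**2)**3*(-1 + (3 + 2*(-5)**2))**2) - 49960) = 1/((3 - (3 + 2*25)**3*(-1 + (3 + 2*25))**2) - 49960) = 1/((3 - (3 + 50)**3*(-1 + (3 + 50))**2) - 49960) = 1/((3 - 1*53**3*(-1 + 53)**2) - 49960) = 1/((3 - 1*148877*52**2) - 49960) = 1/((3 - 1*148877*2704) - 49960) = 1/((3 - 402563408) - 49960) = 1/(-402563405 - 49960) = 1/(-402613365) = -1/402613365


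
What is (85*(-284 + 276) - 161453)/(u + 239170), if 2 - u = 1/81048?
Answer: -13140555384/19384412255 ≈ -0.67789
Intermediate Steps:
u = 162095/81048 (u = 2 - 1/81048 = 162095/81048 ≈ 2.0000)
(85*(-284 + 276) - 161453)/(u + 239170) = (85*(-284 + 276) - 161453)/(162095/81048 + 239170) = (85*(-8) - 161453)/(19384412255/81048) = (-680 - 161453)*(81048/19384412255) = -162133*81048/19384412255 = -13140555384/19384412255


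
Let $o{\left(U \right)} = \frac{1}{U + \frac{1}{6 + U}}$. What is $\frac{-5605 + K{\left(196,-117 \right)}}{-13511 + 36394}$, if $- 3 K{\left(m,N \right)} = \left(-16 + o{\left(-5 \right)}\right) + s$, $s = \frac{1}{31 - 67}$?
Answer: $- \frac{302377}{1235682} \approx -0.2447$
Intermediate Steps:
$s = - \frac{1}{36}$ ($s = \frac{1}{-36} = - \frac{1}{36} \approx -0.027778$)
$K{\left(m,N \right)} = \frac{293}{54}$ ($K{\left(m,N \right)} = - \frac{\left(-16 + \frac{6 - 5}{1 + \left(-5\right)^{2} + 6 \left(-5\right)}\right) - \frac{1}{36}}{3} = - \frac{\left(-16 + \frac{1}{1 + 25 - 30} \cdot 1\right) - \frac{1}{36}}{3} = - \frac{\left(-16 + \frac{1}{-4} \cdot 1\right) - \frac{1}{36}}{3} = - \frac{\left(-16 - \frac{1}{4}\right) - \frac{1}{36}}{3} = - \frac{- \frac{65}{4} - \frac{1}{36}}{3} = \left(- \frac{1}{3}\right) \left(- \frac{293}{18}\right) = \frac{293}{54}$)
$\frac{-5605 + K{\left(196,-117 \right)}}{-13511 + 36394} = \frac{-5605 + \frac{293}{54}}{-13511 + 36394} = - \frac{302377}{54 \cdot 22883} = \left(- \frac{302377}{54}\right) \frac{1}{22883} = - \frac{302377}{1235682}$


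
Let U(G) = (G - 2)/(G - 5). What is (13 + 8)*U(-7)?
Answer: 63/4 ≈ 15.750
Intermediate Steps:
U(G) = (-2 + G)/(-5 + G)
(13 + 8)*U(-7) = (13 + 8)*((-2 - 7)/(-5 - 7)) = 21*(-9/(-12)) = 21*(-1/12*(-9)) = 21*(3/4) = 63/4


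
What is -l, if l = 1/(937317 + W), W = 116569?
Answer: -1/1053886 ≈ -9.4887e-7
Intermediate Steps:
l = 1/1053886 (l = 1/(937317 + 116569) = 1/1053886 ≈ 9.4887e-7)
-l = -1*1/1053886 = -1/1053886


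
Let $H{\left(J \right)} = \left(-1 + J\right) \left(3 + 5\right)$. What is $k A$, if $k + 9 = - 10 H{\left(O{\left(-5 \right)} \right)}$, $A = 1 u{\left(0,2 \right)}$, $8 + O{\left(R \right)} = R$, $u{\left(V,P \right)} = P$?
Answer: $2222$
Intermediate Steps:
$O{\left(R \right)} = -8 + R$
$H{\left(J \right)} = -8 + 8 J$ ($H{\left(J \right)} = \left(-1 + J\right) 8 = -8 + 8 J$)
$A = 2$ ($A = 1 \cdot 2 = 2$)
$k = 1111$ ($k = -9 - 10 \left(-8 + 8 \left(-8 - 5\right)\right) = -9 - 10 \left(-8 + 8 \left(-13\right)\right) = -9 - 10 \left(-8 - 104\right) = -9 - -1120 = -9 + 1120 = 1111$)
$k A = 1111 \cdot 2 = 2222$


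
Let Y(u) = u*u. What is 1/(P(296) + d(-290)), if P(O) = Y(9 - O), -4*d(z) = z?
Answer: 2/164883 ≈ 1.2130e-5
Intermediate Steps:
Y(u) = u²
d(z) = -z/4
P(O) = (9 - O)²
1/(P(296) + d(-290)) = 1/((-9 + 296)² - ¼*(-290)) = 1/(287² + 145/2) = 1/(82369 + 145/2) = 1/(164883/2) = 2/164883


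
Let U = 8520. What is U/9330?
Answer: 284/311 ≈ 0.91318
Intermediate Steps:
U/9330 = 8520/9330 = 8520*(1/9330) = 284/311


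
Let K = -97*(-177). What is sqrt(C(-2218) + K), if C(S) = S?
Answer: sqrt(14951) ≈ 122.27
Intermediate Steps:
K = 17169
sqrt(C(-2218) + K) = sqrt(-2218 + 17169) = sqrt(14951)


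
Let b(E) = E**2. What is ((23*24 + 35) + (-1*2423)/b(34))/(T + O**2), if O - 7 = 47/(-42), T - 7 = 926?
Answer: 298181709/493271269 ≈ 0.60450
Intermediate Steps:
T = 933 (T = 7 + 926 = 933)
O = 247/42 (O = 7 + 47/(-42) = 7 + 47*(-1/42) = 7 - 47/42 = 247/42 ≈ 5.8810)
((23*24 + 35) + (-1*2423)/b(34))/(T + O**2) = ((23*24 + 35) + (-1*2423)/(34**2))/(933 + (247/42)**2) = ((552 + 35) - 2423/1156)/(933 + 61009/1764) = (587 - 2423*1/1156)/(1706821/1764) = (587 - 2423/1156)*(1764/1706821) = (676149/1156)*(1764/1706821) = 298181709/493271269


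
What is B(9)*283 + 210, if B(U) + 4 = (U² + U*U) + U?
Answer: 47471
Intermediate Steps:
B(U) = -4 + U + 2*U² (B(U) = -4 + ((U² + U*U) + U) = -4 + ((U² + U²) + U) = -4 + (2*U² + U) = -4 + (U + 2*U²) = -4 + U + 2*U²)
B(9)*283 + 210 = (-4 + 9 + 2*9²)*283 + 210 = (-4 + 9 + 2*81)*283 + 210 = (-4 + 9 + 162)*283 + 210 = 167*283 + 210 = 47261 + 210 = 47471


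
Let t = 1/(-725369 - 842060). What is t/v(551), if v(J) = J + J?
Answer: -1/1727306758 ≈ -5.7894e-10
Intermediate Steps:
v(J) = 2*J
t = -1/1567429 (t = 1/(-1567429) = -1/1567429 ≈ -6.3799e-7)
t/v(551) = -1/(1567429*(2*551)) = -1/1567429/1102 = -1/1567429*1/1102 = -1/1727306758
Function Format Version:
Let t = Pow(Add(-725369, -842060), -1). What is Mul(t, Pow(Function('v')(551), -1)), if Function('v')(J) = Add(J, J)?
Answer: Rational(-1, 1727306758) ≈ -5.7894e-10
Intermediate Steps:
Function('v')(J) = Mul(2, J)
t = Rational(-1, 1567429) (t = Pow(-1567429, -1) = Rational(-1, 1567429) ≈ -6.3799e-7)
Mul(t, Pow(Function('v')(551), -1)) = Mul(Rational(-1, 1567429), Pow(Mul(2, 551), -1)) = Mul(Rational(-1, 1567429), Pow(1102, -1)) = Mul(Rational(-1, 1567429), Rational(1, 1102)) = Rational(-1, 1727306758)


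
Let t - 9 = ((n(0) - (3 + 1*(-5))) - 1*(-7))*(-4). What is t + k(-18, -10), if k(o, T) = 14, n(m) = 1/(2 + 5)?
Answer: -95/7 ≈ -13.571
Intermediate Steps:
n(m) = 1/7
t = -193/7 (t = 9 + ((1/7 - (3 + 1*(-5))) - 1*(-7))*(-4) = 9 + ((1/7 - (3 - 5)) + 7)*(-4) = 9 + ((1/7 - 1*(-2)) + 7)*(-4) = 9 + ((1/7 + 2) + 7)*(-4) = 9 + (15/7 + 7)*(-4) = 9 + (64/7)*(-4) = 9 - 256/7 = -193/7 ≈ -27.571)
t + k(-18, -10) = -193/7 + 14 = -95/7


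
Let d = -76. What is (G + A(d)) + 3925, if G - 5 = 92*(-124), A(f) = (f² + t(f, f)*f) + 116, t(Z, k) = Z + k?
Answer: 9966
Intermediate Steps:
A(f) = 116 + 3*f² (A(f) = (f² + (f + f)*f) + 116 = (f² + (2*f)*f) + 116 = (f² + 2*f²) + 116 = 3*f² + 116 = 116 + 3*f²)
G = -11403 (G = 5 + 92*(-124) = 5 - 11408 = -11403)
(G + A(d)) + 3925 = (-11403 + (116 + 3*(-76)²)) + 3925 = (-11403 + (116 + 3*5776)) + 3925 = (-11403 + (116 + 17328)) + 3925 = (-11403 + 17444) + 3925 = 6041 + 3925 = 9966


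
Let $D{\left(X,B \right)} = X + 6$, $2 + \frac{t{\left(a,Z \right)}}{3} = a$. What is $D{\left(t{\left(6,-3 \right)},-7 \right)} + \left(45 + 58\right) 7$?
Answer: $739$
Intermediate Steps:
$t{\left(a,Z \right)} = -6 + 3 a$
$D{\left(X,B \right)} = 6 + X$
$D{\left(t{\left(6,-3 \right)},-7 \right)} + \left(45 + 58\right) 7 = \left(6 + \left(-6 + 3 \cdot 6\right)\right) + \left(45 + 58\right) 7 = \left(6 + \left(-6 + 18\right)\right) + 103 \cdot 7 = \left(6 + 12\right) + 721 = 18 + 721 = 739$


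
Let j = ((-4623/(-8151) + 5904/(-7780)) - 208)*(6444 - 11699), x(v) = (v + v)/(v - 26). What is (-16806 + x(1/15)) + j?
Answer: 1138550412605/1056913 ≈ 1.0772e+6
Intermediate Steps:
x(v) = 2*v/(-26 + v) (x(v) = (2*v)/(-26 + v) = 2*v/(-26 + v))
j = 1156312897917/1056913 (j = ((-4623*(-1/8151) + 5904*(-1/7780)) - 208)*(-5255) = ((1541/2717 - 1476/1945) - 208)*(-5255) = (-1013047/5284565 - 208)*(-5255) = -1100202567/5284565*(-5255) = 1156312897917/1056913 ≈ 1.0940e+6)
(-16806 + x(1/15)) + j = (-16806 + 2/(15*(-26 + 1/15))) + 1156312897917/1056913 = (-16806 + 2*(1/15)/(-26 + 1/15)) + 1156312897917/1056913 = (-16806 + 2*(1/15)/(-389/15)) + 1156312897917/1056913 = (-16806 + 2*(1/15)*(-15/389)) + 1156312897917/1056913 = (-16806 - 2/389) + 1156312897917/1056913 = -6537536/389 + 1156312897917/1056913 = 1138550412605/1056913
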